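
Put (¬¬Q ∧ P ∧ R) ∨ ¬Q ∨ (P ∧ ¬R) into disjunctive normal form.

(Q ∧ P ∧ R) ∨ ¬Q ∨ (P ∧ ¬R)

(¬¬Q ∧ P ∧ R) ∨ ¬Q ∨ (P ∧ ¬R)
≡ (Q ∧ P ∧ R) ∨ ¬Q ∨ (P ∧ ¬R)   — double negation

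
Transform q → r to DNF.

¬q ∨ r

q → r
≡ ¬q ∨ r   [eliminate →]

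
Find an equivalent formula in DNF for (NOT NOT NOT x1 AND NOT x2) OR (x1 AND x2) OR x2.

(NOT x1 AND NOT x2) OR x2

(NOT NOT NOT x1 AND NOT x2) OR (x1 AND x2) OR x2
= (NOT x1 AND NOT x2) OR (x1 AND x2) OR x2   (double negation)
= (NOT x1 AND NOT x2) OR x2   (simplify)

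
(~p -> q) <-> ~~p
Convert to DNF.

(~p & ~q) | p

(~p -> q) <-> ~~p
≡ ((~p -> q) -> ~~p) & (~~p -> (~p -> q))   [eliminate <->]
≡ (~(~p -> q) | ~~p) & (~~p -> (~p -> q))   [eliminate ->]
≡ (~(~~p | q) | ~~p) & (~~p -> (~p -> q))   [eliminate ->]
≡ (~(~~p | q) | ~~p) & (~~~p | (~p -> q))   [eliminate ->]
≡ (~(~~p | q) | ~~p) & (~~~p | ~~p | q)   [eliminate ->]
≡ ((~~~p & ~q) | ~~p) & (~~~p | ~~p | q)   [De Morgan]
≡ ((~p & ~q) | ~~p) & (~~~p | ~~p | q)   [double negation]
≡ ((~p & ~q) | p) & (~~~p | ~~p | q)   [double negation]
≡ ((~p & ~q) | p) & (~p | ~~p | q)   [double negation]
≡ ((~p & ~q) | p) & (~p | p | q)   [double negation]
≡ (~p & ~q & ~p) | (~p & ~q & p) | (~p & ~q & q) | (p & ~p) | (p & p) | (p & q)   [distribute & over |]
≡ (~p & ~q) | p   [simplify]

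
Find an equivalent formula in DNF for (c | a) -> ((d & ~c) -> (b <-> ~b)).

(~c & ~a) | ~d | c

(c | a) -> ((d & ~c) -> (b <-> ~b))
= ~(c | a) | ((d & ~c) -> (b <-> ~b))   [eliminate ->]
= ~(c | a) | ~(d & ~c) | (b <-> ~b)   [eliminate ->]
= ~(c | a) | ~(d & ~c) | ((b -> ~b) & (~b -> b))   [eliminate <->]
= ~(c | a) | ~(d & ~c) | ((~b | ~b) & (~b -> b))   [eliminate ->]
= ~(c | a) | ~(d & ~c) | ((~b | ~b) & (~~b | b))   [eliminate ->]
= (~c & ~a) | ~(d & ~c) | ((~b | ~b) & (~~b | b))   [De Morgan]
= (~c & ~a) | ~d | ~~c | ((~b | ~b) & (~~b | b))   [De Morgan]
= (~c & ~a) | ~d | c | ((~b | ~b) & (~~b | b))   [double negation]
= (~c & ~a) | ~d | c | ((~b | ~b) & (b | b))   [double negation]
= (~c & ~a) | ~d | c | (~b & b) | (~b & b) | (~b & b) | (~b & b)   [distribute & over |]
= (~c & ~a) | ~d | c   [simplify]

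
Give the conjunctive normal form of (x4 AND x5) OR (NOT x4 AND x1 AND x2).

(x4 AND x5) OR (NOT x4 AND x1 AND x2)
≡ (x4 OR NOT x4) AND (x4 OR x1) AND (x4 OR x2) AND (x5 OR NOT x4) AND (x5 OR x1) AND (x5 OR x2)   — distribute OR over AND
≡ (x4 OR x1) AND (x4 OR x2) AND (x5 OR NOT x4) AND (x5 OR x1) AND (x5 OR x2)   — simplify

(x4 OR x1) AND (x4 OR x2) AND (x5 OR NOT x4) AND (x5 OR x1) AND (x5 OR x2)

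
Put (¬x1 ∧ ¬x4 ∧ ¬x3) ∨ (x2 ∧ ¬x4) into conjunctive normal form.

(¬x1 ∧ ¬x4 ∧ ¬x3) ∨ (x2 ∧ ¬x4)
≡ (¬x1 ∨ x2) ∧ (¬x1 ∨ ¬x4) ∧ (¬x4 ∨ x2) ∧ (¬x4 ∨ ¬x4) ∧ (¬x3 ∨ x2) ∧ (¬x3 ∨ ¬x4)   [distribute ∨ over ∧]
≡ (¬x1 ∨ x2) ∧ ¬x4 ∧ (¬x3 ∨ x2)   [simplify]

(¬x1 ∨ x2) ∧ ¬x4 ∧ (¬x3 ∨ x2)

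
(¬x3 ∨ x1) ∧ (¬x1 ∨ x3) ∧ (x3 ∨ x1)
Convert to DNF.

x1 ∧ x3

(¬x3 ∨ x1) ∧ (¬x1 ∨ x3) ∧ (x3 ∨ x1)
≡ (¬x3 ∧ ¬x1 ∧ x3) ∨ (¬x3 ∧ ¬x1 ∧ x1) ∨ (¬x3 ∧ x3 ∧ x3) ∨ (¬x3 ∧ x3 ∧ x1) ∨ (x1 ∧ ¬x1 ∧ x3) ∨ (x1 ∧ ¬x1 ∧ x1) ∨ (x1 ∧ x3 ∧ x3) ∨ (x1 ∧ x3 ∧ x1)   [distribute ∧ over ∨]
≡ x1 ∧ x3   [simplify]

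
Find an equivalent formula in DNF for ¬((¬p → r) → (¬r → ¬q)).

p ∧ ¬r ∧ q

¬((¬p → r) → (¬r → ¬q))
⇔ ¬(¬(¬p → r) ∨ (¬r → ¬q))   [eliminate →]
⇔ ¬(¬(¬¬p ∨ r) ∨ (¬r → ¬q))   [eliminate →]
⇔ ¬(¬(¬¬p ∨ r) ∨ ¬¬r ∨ ¬q)   [eliminate →]
⇔ ¬¬(¬¬p ∨ r) ∧ ¬¬¬r ∧ ¬¬q   [De Morgan]
⇔ (¬¬p ∨ r) ∧ ¬¬¬r ∧ ¬¬q   [double negation]
⇔ (p ∨ r) ∧ ¬¬¬r ∧ ¬¬q   [double negation]
⇔ (p ∨ r) ∧ ¬r ∧ ¬¬q   [double negation]
⇔ (p ∨ r) ∧ ¬r ∧ q   [double negation]
⇔ (p ∧ ¬r ∧ q) ∨ (r ∧ ¬r ∧ q)   [distribute ∧ over ∨]
⇔ p ∧ ¬r ∧ q   [simplify]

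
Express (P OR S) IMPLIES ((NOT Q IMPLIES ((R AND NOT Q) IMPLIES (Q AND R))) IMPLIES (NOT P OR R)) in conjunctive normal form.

NOT P OR R

(P OR S) IMPLIES ((NOT Q IMPLIES ((R AND NOT Q) IMPLIES (Q AND R))) IMPLIES (NOT P OR R))
≡ NOT (P OR S) OR ((NOT Q IMPLIES ((R AND NOT Q) IMPLIES (Q AND R))) IMPLIES (NOT P OR R))   [eliminate IMPLIES]
≡ NOT (P OR S) OR NOT (NOT Q IMPLIES ((R AND NOT Q) IMPLIES (Q AND R))) OR NOT P OR R   [eliminate IMPLIES]
≡ NOT (P OR S) OR NOT (NOT NOT Q OR ((R AND NOT Q) IMPLIES (Q AND R))) OR NOT P OR R   [eliminate IMPLIES]
≡ NOT (P OR S) OR NOT (NOT NOT Q OR NOT (R AND NOT Q) OR (Q AND R)) OR NOT P OR R   [eliminate IMPLIES]
≡ (NOT P AND NOT S) OR NOT (NOT NOT Q OR NOT (R AND NOT Q) OR (Q AND R)) OR NOT P OR R   [De Morgan]
≡ (NOT P AND NOT S) OR (NOT NOT NOT Q AND NOT NOT (R AND NOT Q) AND NOT (Q AND R)) OR NOT P OR R   [De Morgan]
≡ (NOT P AND NOT S) OR (NOT Q AND NOT NOT (R AND NOT Q) AND NOT (Q AND R)) OR NOT P OR R   [double negation]
≡ (NOT P AND NOT S) OR (NOT Q AND R AND NOT Q AND NOT (Q AND R)) OR NOT P OR R   [double negation]
≡ (NOT P AND NOT S) OR (NOT Q AND R AND NOT Q AND (NOT Q OR NOT R)) OR NOT P OR R   [De Morgan]
≡ (NOT P OR NOT Q OR NOT P OR R) AND (NOT P OR R OR NOT P OR R) AND (NOT P OR NOT Q OR NOT P OR R) AND (NOT P OR NOT Q OR NOT R OR NOT P OR R) AND (NOT S OR NOT Q OR NOT P OR R) AND (NOT S OR R OR NOT P OR R) AND (NOT S OR NOT Q OR NOT P OR R) AND (NOT S OR NOT Q OR NOT R OR NOT P OR R)   [distribute OR over AND]
≡ NOT P OR R   [simplify]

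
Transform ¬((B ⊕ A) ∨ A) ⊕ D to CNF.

(¬B ∨ A ∨ D) ∧ (¬A ∨ D) ∧ (B ∨ A ∨ ¬D)

¬((B ⊕ A) ∨ A) ⊕ D
⇔ (¬((B ⊕ A) ∨ A) ∨ D) ∧ ¬(¬((B ⊕ A) ∨ A) ∧ D)   [expand ⊕]
⇔ (¬(((B ∨ A) ∧ ¬(B ∧ A)) ∨ A) ∨ D) ∧ ¬(¬((B ⊕ A) ∨ A) ∧ D)   [expand ⊕]
⇔ (¬(((B ∨ A) ∧ ¬(B ∧ A)) ∨ A) ∨ D) ∧ ¬(¬(((B ∨ A) ∧ ¬(B ∧ A)) ∨ A) ∧ D)   [expand ⊕]
⇔ ((¬((B ∨ A) ∧ ¬(B ∧ A)) ∧ ¬A) ∨ D) ∧ ¬(¬(((B ∨ A) ∧ ¬(B ∧ A)) ∨ A) ∧ D)   [De Morgan]
⇔ (((¬(B ∨ A) ∨ ¬¬(B ∧ A)) ∧ ¬A) ∨ D) ∧ ¬(¬(((B ∨ A) ∧ ¬(B ∧ A)) ∨ A) ∧ D)   [De Morgan]
⇔ ((((¬B ∧ ¬A) ∨ ¬¬(B ∧ A)) ∧ ¬A) ∨ D) ∧ ¬(¬(((B ∨ A) ∧ ¬(B ∧ A)) ∨ A) ∧ D)   [De Morgan]
⇔ ((((¬B ∧ ¬A) ∨ (B ∧ A)) ∧ ¬A) ∨ D) ∧ ¬(¬(((B ∨ A) ∧ ¬(B ∧ A)) ∨ A) ∧ D)   [double negation]
⇔ ((((¬B ∧ ¬A) ∨ (B ∧ A)) ∧ ¬A) ∨ D) ∧ (¬¬(((B ∨ A) ∧ ¬(B ∧ A)) ∨ A) ∨ ¬D)   [De Morgan]
⇔ ((((¬B ∧ ¬A) ∨ (B ∧ A)) ∧ ¬A) ∨ D) ∧ (((B ∨ A) ∧ ¬(B ∧ A)) ∨ A ∨ ¬D)   [double negation]
⇔ ((((¬B ∧ ¬A) ∨ (B ∧ A)) ∧ ¬A) ∨ D) ∧ (((B ∨ A) ∧ (¬B ∨ ¬A)) ∨ A ∨ ¬D)   [De Morgan]
⇔ (¬B ∨ B ∨ D) ∧ (¬B ∨ A ∨ D) ∧ (¬A ∨ B ∨ D) ∧ (¬A ∨ A ∨ D) ∧ (¬A ∨ D) ∧ (B ∨ A ∨ A ∨ ¬D) ∧ (¬B ∨ ¬A ∨ A ∨ ¬D)   [distribute ∨ over ∧]
⇔ (¬B ∨ A ∨ D) ∧ (¬A ∨ D) ∧ (B ∨ A ∨ ¬D)   [simplify]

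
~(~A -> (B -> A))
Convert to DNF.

~A & B

~(~A -> (B -> A))
≡ ~(~~A | (B -> A))   [eliminate ->]
≡ ~(~~A | ~B | A)   [eliminate ->]
≡ ~~~A & ~~B & ~A   [De Morgan]
≡ ~A & ~~B & ~A   [double negation]
≡ ~A & B & ~A   [double negation]
≡ ~A & B   [simplify]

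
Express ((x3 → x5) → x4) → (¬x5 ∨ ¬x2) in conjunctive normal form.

((x3 → x5) → x4) → (¬x5 ∨ ¬x2)
≡ ¬((x3 → x5) → x4) ∨ ¬x5 ∨ ¬x2   [eliminate →]
≡ ¬(¬(x3 → x5) ∨ x4) ∨ ¬x5 ∨ ¬x2   [eliminate →]
≡ ¬(¬(¬x3 ∨ x5) ∨ x4) ∨ ¬x5 ∨ ¬x2   [eliminate →]
≡ (¬¬(¬x3 ∨ x5) ∧ ¬x4) ∨ ¬x5 ∨ ¬x2   [De Morgan]
≡ ((¬x3 ∨ x5) ∧ ¬x4) ∨ ¬x5 ∨ ¬x2   [double negation]
≡ (¬x3 ∨ x5 ∨ ¬x5 ∨ ¬x2) ∧ (¬x4 ∨ ¬x5 ∨ ¬x2)   [distribute ∨ over ∧]
≡ ¬x4 ∨ ¬x5 ∨ ¬x2   [simplify]

¬x4 ∨ ¬x5 ∨ ¬x2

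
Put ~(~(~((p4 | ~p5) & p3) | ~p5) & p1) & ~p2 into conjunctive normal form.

~(~(~((p4 | ~p5) & p3) | ~p5) & p1) & ~p2
≡ (~~(~((p4 | ~p5) & p3) | ~p5) | ~p1) & ~p2   [De Morgan]
≡ (~((p4 | ~p5) & p3) | ~p5 | ~p1) & ~p2   [double negation]
≡ (~(p4 | ~p5) | ~p3 | ~p5 | ~p1) & ~p2   [De Morgan]
≡ ((~p4 & ~~p5) | ~p3 | ~p5 | ~p1) & ~p2   [De Morgan]
≡ ((~p4 & p5) | ~p3 | ~p5 | ~p1) & ~p2   [double negation]
≡ (~p4 | ~p3 | ~p5 | ~p1) & (p5 | ~p3 | ~p5 | ~p1) & ~p2   [distribute | over &]
≡ (~p4 | ~p3 | ~p5 | ~p1) & ~p2   [simplify]

(~p4 | ~p3 | ~p5 | ~p1) & ~p2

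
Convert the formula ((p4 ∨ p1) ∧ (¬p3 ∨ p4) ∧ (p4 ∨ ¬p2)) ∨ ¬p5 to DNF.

p4 ∨ (p1 ∧ ¬p3 ∧ ¬p2) ∨ ¬p5

((p4 ∨ p1) ∧ (¬p3 ∨ p4) ∧ (p4 ∨ ¬p2)) ∨ ¬p5
⇔ (p4 ∧ ¬p3 ∧ p4) ∨ (p4 ∧ ¬p3 ∧ ¬p2) ∨ (p4 ∧ p4 ∧ p4) ∨ (p4 ∧ p4 ∧ ¬p2) ∨ (p1 ∧ ¬p3 ∧ p4) ∨ (p1 ∧ ¬p3 ∧ ¬p2) ∨ (p1 ∧ p4 ∧ p4) ∨ (p1 ∧ p4 ∧ ¬p2) ∨ ¬p5   — distribute ∧ over ∨
⇔ p4 ∨ (p1 ∧ ¬p3 ∧ ¬p2) ∨ ¬p5   — simplify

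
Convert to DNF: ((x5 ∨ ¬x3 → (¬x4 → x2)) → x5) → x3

((x5 ∨ ¬x3 → (¬x4 → x2)) → x5) → x3
⇔ ¬((x5 ∨ ¬x3 → (¬x4 → x2)) → x5) ∨ x3
⇔ ¬(¬(x5 ∨ ¬x3 → (¬x4 → x2)) ∨ x5) ∨ x3
⇔ ¬(¬(¬(x5 ∨ ¬x3) ∨ (¬x4 → x2)) ∨ x5) ∨ x3
⇔ ¬(¬(¬(x5 ∨ ¬x3) ∨ ¬¬x4 ∨ x2) ∨ x5) ∨ x3
⇔ ¬¬(¬(x5 ∨ ¬x3) ∨ ¬¬x4 ∨ x2) ∧ ¬x5 ∨ x3
⇔ (¬(x5 ∨ ¬x3) ∨ ¬¬x4 ∨ x2) ∧ ¬x5 ∨ x3
⇔ (¬x5 ∧ ¬¬x3 ∨ ¬¬x4 ∨ x2) ∧ ¬x5 ∨ x3
⇔ (¬x5 ∧ x3 ∨ ¬¬x4 ∨ x2) ∧ ¬x5 ∨ x3
⇔ (¬x5 ∧ x3 ∨ x4 ∨ x2) ∧ ¬x5 ∨ x3
⇔ ¬x5 ∧ x3 ∧ ¬x5 ∨ x4 ∧ ¬x5 ∨ x2 ∧ ¬x5 ∨ x3
⇔ x4 ∧ ¬x5 ∨ x2 ∧ ¬x5 ∨ x3

x4 ∧ ¬x5 ∨ x2 ∧ ¬x5 ∨ x3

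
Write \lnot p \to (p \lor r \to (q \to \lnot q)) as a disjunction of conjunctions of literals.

p \lor \lnot p \land \lnot r \lor \lnot q

\lnot p \to (p \lor r \to (q \to \lnot q))
= \lnot \lnot p \lor (p \lor r \to (q \to \lnot q))   [eliminate \to]
= \lnot \lnot p \lor \lnot (p \lor r) \lor (q \to \lnot q)   [eliminate \to]
= \lnot \lnot p \lor \lnot (p \lor r) \lor \lnot q \lor \lnot q   [eliminate \to]
= p \lor \lnot (p \lor r) \lor \lnot q \lor \lnot q   [double negation]
= p \lor \lnot p \land \lnot r \lor \lnot q \lor \lnot q   [De Morgan]
= p \lor \lnot p \land \lnot r \lor \lnot q   [simplify]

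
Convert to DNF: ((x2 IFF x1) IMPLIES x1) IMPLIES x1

((x2 IFF x1) IMPLIES x1) IMPLIES x1
= NOT ((x2 IFF x1) IMPLIES x1) OR x1   [eliminate IMPLIES]
= NOT (NOT (x2 IFF x1) OR x1) OR x1   [eliminate IMPLIES]
= NOT (NOT ((x2 IMPLIES x1) AND (x1 IMPLIES x2)) OR x1) OR x1   [eliminate IFF]
= NOT (NOT ((NOT x2 OR x1) AND (x1 IMPLIES x2)) OR x1) OR x1   [eliminate IMPLIES]
= NOT (NOT ((NOT x2 OR x1) AND (NOT x1 OR x2)) OR x1) OR x1   [eliminate IMPLIES]
= (NOT NOT ((NOT x2 OR x1) AND (NOT x1 OR x2)) AND NOT x1) OR x1   [De Morgan]
= ((NOT x2 OR x1) AND (NOT x1 OR x2) AND NOT x1) OR x1   [double negation]
= (NOT x2 AND NOT x1 AND NOT x1) OR (NOT x2 AND x2 AND NOT x1) OR (x1 AND NOT x1 AND NOT x1) OR (x1 AND x2 AND NOT x1) OR x1   [distribute AND over OR]
= (NOT x2 AND NOT x1) OR x1   [simplify]

(NOT x2 AND NOT x1) OR x1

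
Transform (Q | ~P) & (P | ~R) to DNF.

(Q | ~P) & (P | ~R)
= (Q & P) | (Q & ~R) | (~P & P) | (~P & ~R)   [distribute & over |]
= (Q & P) | (Q & ~R) | (~P & ~R)   [simplify]

(Q & P) | (Q & ~R) | (~P & ~R)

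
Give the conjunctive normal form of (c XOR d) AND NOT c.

(c XOR d) AND NOT c
= (c OR d) AND NOT (c AND d) AND NOT c   — expand XOR
= (c OR d) AND (NOT c OR NOT d) AND NOT c   — De Morgan
= (c OR d) AND NOT c   — simplify

(c OR d) AND NOT c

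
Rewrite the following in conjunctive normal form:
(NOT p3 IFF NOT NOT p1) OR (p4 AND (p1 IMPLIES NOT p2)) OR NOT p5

(p3 OR p1 OR p4 OR NOT p5) AND (NOT p1 OR NOT p3 OR p4 OR NOT p5) AND (NOT p1 OR NOT p3 OR NOT p2 OR NOT p5)

(NOT p3 IFF NOT NOT p1) OR (p4 AND (p1 IMPLIES NOT p2)) OR NOT p5
≡ ((NOT p3 IMPLIES NOT NOT p1) AND (NOT NOT p1 IMPLIES NOT p3)) OR (p4 AND (p1 IMPLIES NOT p2)) OR NOT p5   [eliminate IFF]
≡ ((NOT NOT p3 OR NOT NOT p1) AND (NOT NOT p1 IMPLIES NOT p3)) OR (p4 AND (p1 IMPLIES NOT p2)) OR NOT p5   [eliminate IMPLIES]
≡ ((NOT NOT p3 OR NOT NOT p1) AND (NOT NOT NOT p1 OR NOT p3)) OR (p4 AND (p1 IMPLIES NOT p2)) OR NOT p5   [eliminate IMPLIES]
≡ ((NOT NOT p3 OR NOT NOT p1) AND (NOT NOT NOT p1 OR NOT p3)) OR (p4 AND (NOT p1 OR NOT p2)) OR NOT p5   [eliminate IMPLIES]
≡ ((p3 OR NOT NOT p1) AND (NOT NOT NOT p1 OR NOT p3)) OR (p4 AND (NOT p1 OR NOT p2)) OR NOT p5   [double negation]
≡ ((p3 OR p1) AND (NOT NOT NOT p1 OR NOT p3)) OR (p4 AND (NOT p1 OR NOT p2)) OR NOT p5   [double negation]
≡ ((p3 OR p1) AND (NOT p1 OR NOT p3)) OR (p4 AND (NOT p1 OR NOT p2)) OR NOT p5   [double negation]
≡ (p3 OR p1 OR p4 OR NOT p5) AND (p3 OR p1 OR NOT p1 OR NOT p2 OR NOT p5) AND (NOT p1 OR NOT p3 OR p4 OR NOT p5) AND (NOT p1 OR NOT p3 OR NOT p1 OR NOT p2 OR NOT p5)   [distribute OR over AND]
≡ (p3 OR p1 OR p4 OR NOT p5) AND (NOT p1 OR NOT p3 OR p4 OR NOT p5) AND (NOT p1 OR NOT p3 OR NOT p2 OR NOT p5)   [simplify]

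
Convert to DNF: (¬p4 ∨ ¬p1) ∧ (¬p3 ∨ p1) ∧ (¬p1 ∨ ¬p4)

(¬p4 ∧ ¬p3) ∨ (¬p4 ∧ p1) ∨ (¬p1 ∧ ¬p3)

(¬p4 ∨ ¬p1) ∧ (¬p3 ∨ p1) ∧ (¬p1 ∨ ¬p4)
⇔ (¬p4 ∧ ¬p3 ∧ ¬p1) ∨ (¬p4 ∧ ¬p3 ∧ ¬p4) ∨ (¬p4 ∧ p1 ∧ ¬p1) ∨ (¬p4 ∧ p1 ∧ ¬p4) ∨ (¬p1 ∧ ¬p3 ∧ ¬p1) ∨ (¬p1 ∧ ¬p3 ∧ ¬p4) ∨ (¬p1 ∧ p1 ∧ ¬p1) ∨ (¬p1 ∧ p1 ∧ ¬p4)   [distribute ∧ over ∨]
⇔ (¬p4 ∧ ¬p3) ∨ (¬p4 ∧ p1) ∨ (¬p1 ∧ ¬p3)   [simplify]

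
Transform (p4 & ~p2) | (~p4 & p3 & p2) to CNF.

(p4 | p3) & (p4 | p2) & (~p2 | ~p4) & (~p2 | p3)

(p4 & ~p2) | (~p4 & p3 & p2)
≡ (p4 | ~p4) & (p4 | p3) & (p4 | p2) & (~p2 | ~p4) & (~p2 | p3) & (~p2 | p2)   (distribute | over &)
≡ (p4 | p3) & (p4 | p2) & (~p2 | ~p4) & (~p2 | p3)   (simplify)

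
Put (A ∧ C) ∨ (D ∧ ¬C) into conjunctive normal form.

(A ∨ D) ∧ (A ∨ ¬C) ∧ (C ∨ D)

(A ∧ C) ∨ (D ∧ ¬C)
≡ (A ∨ D) ∧ (A ∨ ¬C) ∧ (C ∨ D) ∧ (C ∨ ¬C)   [distribute ∨ over ∧]
≡ (A ∨ D) ∧ (A ∨ ¬C) ∧ (C ∨ D)   [simplify]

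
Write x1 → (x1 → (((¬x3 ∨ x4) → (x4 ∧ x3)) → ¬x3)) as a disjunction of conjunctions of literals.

¬x1 ∨ ¬x3

x1 → (x1 → (((¬x3 ∨ x4) → (x4 ∧ x3)) → ¬x3))
⇔ ¬x1 ∨ (x1 → (((¬x3 ∨ x4) → (x4 ∧ x3)) → ¬x3))   [eliminate →]
⇔ ¬x1 ∨ ¬x1 ∨ (((¬x3 ∨ x4) → (x4 ∧ x3)) → ¬x3)   [eliminate →]
⇔ ¬x1 ∨ ¬x1 ∨ ¬((¬x3 ∨ x4) → (x4 ∧ x3)) ∨ ¬x3   [eliminate →]
⇔ ¬x1 ∨ ¬x1 ∨ ¬(¬(¬x3 ∨ x4) ∨ (x4 ∧ x3)) ∨ ¬x3   [eliminate →]
⇔ ¬x1 ∨ ¬x1 ∨ (¬¬(¬x3 ∨ x4) ∧ ¬(x4 ∧ x3)) ∨ ¬x3   [De Morgan]
⇔ ¬x1 ∨ ¬x1 ∨ ((¬x3 ∨ x4) ∧ ¬(x4 ∧ x3)) ∨ ¬x3   [double negation]
⇔ ¬x1 ∨ ¬x1 ∨ ((¬x3 ∨ x4) ∧ (¬x4 ∨ ¬x3)) ∨ ¬x3   [De Morgan]
⇔ ¬x1 ∨ ¬x1 ∨ (¬x3 ∧ ¬x4) ∨ (¬x3 ∧ ¬x3) ∨ (x4 ∧ ¬x4) ∨ (x4 ∧ ¬x3) ∨ ¬x3   [distribute ∧ over ∨]
⇔ ¬x1 ∨ ¬x3   [simplify]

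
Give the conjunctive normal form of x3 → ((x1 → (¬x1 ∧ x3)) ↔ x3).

¬x3 ∨ ¬x1

x3 → ((x1 → (¬x1 ∧ x3)) ↔ x3)
= ¬x3 ∨ ((x1 → (¬x1 ∧ x3)) ↔ x3)   — eliminate →
= ¬x3 ∨ (((x1 → (¬x1 ∧ x3)) → x3) ∧ (x3 → (x1 → (¬x1 ∧ x3))))   — eliminate ↔
= ¬x3 ∨ ((¬(x1 → (¬x1 ∧ x3)) ∨ x3) ∧ (x3 → (x1 → (¬x1 ∧ x3))))   — eliminate →
= ¬x3 ∨ ((¬(¬x1 ∨ (¬x1 ∧ x3)) ∨ x3) ∧ (x3 → (x1 → (¬x1 ∧ x3))))   — eliminate →
= ¬x3 ∨ ((¬(¬x1 ∨ (¬x1 ∧ x3)) ∨ x3) ∧ (¬x3 ∨ (x1 → (¬x1 ∧ x3))))   — eliminate →
= ¬x3 ∨ ((¬(¬x1 ∨ (¬x1 ∧ x3)) ∨ x3) ∧ (¬x3 ∨ ¬x1 ∨ (¬x1 ∧ x3)))   — eliminate →
= ¬x3 ∨ (((¬¬x1 ∧ ¬(¬x1 ∧ x3)) ∨ x3) ∧ (¬x3 ∨ ¬x1 ∨ (¬x1 ∧ x3)))   — De Morgan
= ¬x3 ∨ (((x1 ∧ ¬(¬x1 ∧ x3)) ∨ x3) ∧ (¬x3 ∨ ¬x1 ∨ (¬x1 ∧ x3)))   — double negation
= ¬x3 ∨ (((x1 ∧ (¬¬x1 ∨ ¬x3)) ∨ x3) ∧ (¬x3 ∨ ¬x1 ∨ (¬x1 ∧ x3)))   — De Morgan
= ¬x3 ∨ (((x1 ∧ (x1 ∨ ¬x3)) ∨ x3) ∧ (¬x3 ∨ ¬x1 ∨ (¬x1 ∧ x3)))   — double negation
= (¬x3 ∨ x1 ∨ x3) ∧ (¬x3 ∨ x1 ∨ ¬x3 ∨ x3) ∧ (¬x3 ∨ ¬x3 ∨ ¬x1 ∨ ¬x1) ∧ (¬x3 ∨ ¬x3 ∨ ¬x1 ∨ x3)   — distribute ∨ over ∧
= ¬x3 ∨ ¬x1   — simplify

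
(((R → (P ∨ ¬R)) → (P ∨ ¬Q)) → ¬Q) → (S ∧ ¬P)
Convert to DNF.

(((R → (P ∨ ¬R)) → (P ∨ ¬Q)) → ¬Q) → (S ∧ ¬P)
= ¬(((R → (P ∨ ¬R)) → (P ∨ ¬Q)) → ¬Q) ∨ (S ∧ ¬P)   (eliminate →)
= ¬(¬((R → (P ∨ ¬R)) → (P ∨ ¬Q)) ∨ ¬Q) ∨ (S ∧ ¬P)   (eliminate →)
= ¬(¬(¬(R → (P ∨ ¬R)) ∨ P ∨ ¬Q) ∨ ¬Q) ∨ (S ∧ ¬P)   (eliminate →)
= ¬(¬(¬(¬R ∨ P ∨ ¬R) ∨ P ∨ ¬Q) ∨ ¬Q) ∨ (S ∧ ¬P)   (eliminate →)
= (¬¬(¬(¬R ∨ P ∨ ¬R) ∨ P ∨ ¬Q) ∧ ¬¬Q) ∨ (S ∧ ¬P)   (De Morgan)
= ((¬(¬R ∨ P ∨ ¬R) ∨ P ∨ ¬Q) ∧ ¬¬Q) ∨ (S ∧ ¬P)   (double negation)
= (((¬¬R ∧ ¬P ∧ ¬¬R) ∨ P ∨ ¬Q) ∧ ¬¬Q) ∨ (S ∧ ¬P)   (De Morgan)
= (((R ∧ ¬P ∧ ¬¬R) ∨ P ∨ ¬Q) ∧ ¬¬Q) ∨ (S ∧ ¬P)   (double negation)
= (((R ∧ ¬P ∧ R) ∨ P ∨ ¬Q) ∧ ¬¬Q) ∨ (S ∧ ¬P)   (double negation)
= (((R ∧ ¬P ∧ R) ∨ P ∨ ¬Q) ∧ Q) ∨ (S ∧ ¬P)   (double negation)
= (R ∧ ¬P ∧ R ∧ Q) ∨ (P ∧ Q) ∨ (¬Q ∧ Q) ∨ (S ∧ ¬P)   (distribute ∧ over ∨)
= (R ∧ ¬P ∧ Q) ∨ (P ∧ Q) ∨ (S ∧ ¬P)   (simplify)

(R ∧ ¬P ∧ Q) ∨ (P ∧ Q) ∨ (S ∧ ¬P)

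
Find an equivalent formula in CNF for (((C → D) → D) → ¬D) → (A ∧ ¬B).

(((C → D) → D) → ¬D) → (A ∧ ¬B)
⇔ ¬(((C → D) → D) → ¬D) ∨ (A ∧ ¬B)   — eliminate →
⇔ ¬(¬((C → D) → D) ∨ ¬D) ∨ (A ∧ ¬B)   — eliminate →
⇔ ¬(¬(¬(C → D) ∨ D) ∨ ¬D) ∨ (A ∧ ¬B)   — eliminate →
⇔ ¬(¬(¬(¬C ∨ D) ∨ D) ∨ ¬D) ∨ (A ∧ ¬B)   — eliminate →
⇔ (¬¬(¬(¬C ∨ D) ∨ D) ∧ ¬¬D) ∨ (A ∧ ¬B)   — De Morgan
⇔ ((¬(¬C ∨ D) ∨ D) ∧ ¬¬D) ∨ (A ∧ ¬B)   — double negation
⇔ (((¬¬C ∧ ¬D) ∨ D) ∧ ¬¬D) ∨ (A ∧ ¬B)   — De Morgan
⇔ (((C ∧ ¬D) ∨ D) ∧ ¬¬D) ∨ (A ∧ ¬B)   — double negation
⇔ (((C ∧ ¬D) ∨ D) ∧ D) ∨ (A ∧ ¬B)   — double negation
⇔ (C ∨ D ∨ A) ∧ (C ∨ D ∨ ¬B) ∧ (¬D ∨ D ∨ A) ∧ (¬D ∨ D ∨ ¬B) ∧ (D ∨ A) ∧ (D ∨ ¬B)   — distribute ∨ over ∧
⇔ (D ∨ A) ∧ (D ∨ ¬B)   — simplify

(D ∨ A) ∧ (D ∨ ¬B)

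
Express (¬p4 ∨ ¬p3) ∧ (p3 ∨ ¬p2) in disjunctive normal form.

(¬p4 ∧ p3) ∨ (¬p4 ∧ ¬p2) ∨ (¬p3 ∧ ¬p2)

(¬p4 ∨ ¬p3) ∧ (p3 ∨ ¬p2)
≡ (¬p4 ∧ p3) ∨ (¬p4 ∧ ¬p2) ∨ (¬p3 ∧ p3) ∨ (¬p3 ∧ ¬p2)   [distribute ∧ over ∨]
≡ (¬p4 ∧ p3) ∨ (¬p4 ∧ ¬p2) ∨ (¬p3 ∧ ¬p2)   [simplify]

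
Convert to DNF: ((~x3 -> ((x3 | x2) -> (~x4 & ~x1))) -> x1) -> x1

(x3 & ~x1) | (~x3 & ~x2 & ~x1) | (~x4 & ~x1) | x1

((~x3 -> ((x3 | x2) -> (~x4 & ~x1))) -> x1) -> x1
= ~((~x3 -> ((x3 | x2) -> (~x4 & ~x1))) -> x1) | x1   (eliminate ->)
= ~(~(~x3 -> ((x3 | x2) -> (~x4 & ~x1))) | x1) | x1   (eliminate ->)
= ~(~(~~x3 | ((x3 | x2) -> (~x4 & ~x1))) | x1) | x1   (eliminate ->)
= ~(~(~~x3 | ~(x3 | x2) | (~x4 & ~x1)) | x1) | x1   (eliminate ->)
= (~~(~~x3 | ~(x3 | x2) | (~x4 & ~x1)) & ~x1) | x1   (De Morgan)
= ((~~x3 | ~(x3 | x2) | (~x4 & ~x1)) & ~x1) | x1   (double negation)
= ((x3 | ~(x3 | x2) | (~x4 & ~x1)) & ~x1) | x1   (double negation)
= ((x3 | (~x3 & ~x2) | (~x4 & ~x1)) & ~x1) | x1   (De Morgan)
= (x3 & ~x1) | (~x3 & ~x2 & ~x1) | (~x4 & ~x1 & ~x1) | x1   (distribute & over |)
= (x3 & ~x1) | (~x3 & ~x2 & ~x1) | (~x4 & ~x1) | x1   (simplify)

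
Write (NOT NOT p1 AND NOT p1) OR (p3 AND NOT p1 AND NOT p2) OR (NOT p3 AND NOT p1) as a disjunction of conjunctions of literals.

(NOT NOT p1 AND NOT p1) OR (p3 AND NOT p1 AND NOT p2) OR (NOT p3 AND NOT p1)
⇔ (p1 AND NOT p1) OR (p3 AND NOT p1 AND NOT p2) OR (NOT p3 AND NOT p1)   [double negation]
⇔ (p3 AND NOT p1 AND NOT p2) OR (NOT p3 AND NOT p1)   [simplify]

(p3 AND NOT p1 AND NOT p2) OR (NOT p3 AND NOT p1)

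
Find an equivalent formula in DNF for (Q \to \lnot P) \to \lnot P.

(Q \land P) \lor \lnot P

(Q \to \lnot P) \to \lnot P
≡ \lnot (Q \to \lnot P) \lor \lnot P   (eliminate \to)
≡ \lnot (\lnot Q \lor \lnot P) \lor \lnot P   (eliminate \to)
≡ (\lnot \lnot Q \land \lnot \lnot P) \lor \lnot P   (De Morgan)
≡ (Q \land \lnot \lnot P) \lor \lnot P   (double negation)
≡ (Q \land P) \lor \lnot P   (double negation)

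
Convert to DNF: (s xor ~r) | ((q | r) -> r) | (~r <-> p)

(s xor ~r) | ((q | r) -> r) | (~r <-> p)
≡ (s & ~~r) | (~s & ~r) | ((q | r) -> r) | (~r <-> p)   [expand xor]
≡ (s & ~~r) | (~s & ~r) | ~(q | r) | r | (~r <-> p)   [eliminate ->]
≡ (s & ~~r) | (~s & ~r) | ~(q | r) | r | ((~r -> p) & (p -> ~r))   [eliminate <->]
≡ (s & ~~r) | (~s & ~r) | ~(q | r) | r | ((~~r | p) & (p -> ~r))   [eliminate ->]
≡ (s & ~~r) | (~s & ~r) | ~(q | r) | r | ((~~r | p) & (~p | ~r))   [eliminate ->]
≡ (s & r) | (~s & ~r) | ~(q | r) | r | ((~~r | p) & (~p | ~r))   [double negation]
≡ (s & r) | (~s & ~r) | (~q & ~r) | r | ((~~r | p) & (~p | ~r))   [De Morgan]
≡ (s & r) | (~s & ~r) | (~q & ~r) | r | ((r | p) & (~p | ~r))   [double negation]
≡ (s & r) | (~s & ~r) | (~q & ~r) | r | (r & ~p) | (r & ~r) | (p & ~p) | (p & ~r)   [distribute & over |]
≡ (~s & ~r) | (~q & ~r) | r | (p & ~r)   [simplify]

(~s & ~r) | (~q & ~r) | r | (p & ~r)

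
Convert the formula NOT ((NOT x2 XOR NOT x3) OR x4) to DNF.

(x2 AND x3 AND NOT x4) OR (NOT x3 AND NOT x2 AND NOT x4)

NOT ((NOT x2 XOR NOT x3) OR x4)
≡ NOT ((NOT x2 AND NOT NOT x3) OR (NOT NOT x2 AND NOT x3) OR x4)   [expand XOR]
≡ NOT (NOT x2 AND NOT NOT x3) AND NOT (NOT NOT x2 AND NOT x3) AND NOT x4   [De Morgan]
≡ (NOT NOT x2 OR NOT NOT NOT x3) AND NOT (NOT NOT x2 AND NOT x3) AND NOT x4   [De Morgan]
≡ (x2 OR NOT NOT NOT x3) AND NOT (NOT NOT x2 AND NOT x3) AND NOT x4   [double negation]
≡ (x2 OR NOT x3) AND NOT (NOT NOT x2 AND NOT x3) AND NOT x4   [double negation]
≡ (x2 OR NOT x3) AND (NOT NOT NOT x2 OR NOT NOT x3) AND NOT x4   [De Morgan]
≡ (x2 OR NOT x3) AND (NOT x2 OR NOT NOT x3) AND NOT x4   [double negation]
≡ (x2 OR NOT x3) AND (NOT x2 OR x3) AND NOT x4   [double negation]
≡ (x2 AND NOT x2 AND NOT x4) OR (x2 AND x3 AND NOT x4) OR (NOT x3 AND NOT x2 AND NOT x4) OR (NOT x3 AND x3 AND NOT x4)   [distribute AND over OR]
≡ (x2 AND x3 AND NOT x4) OR (NOT x3 AND NOT x2 AND NOT x4)   [simplify]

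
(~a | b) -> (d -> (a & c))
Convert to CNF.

(~a | b) -> (d -> (a & c))
⇔ ~(~a | b) | (d -> (a & c))   [eliminate ->]
⇔ ~(~a | b) | ~d | (a & c)   [eliminate ->]
⇔ (~~a & ~b) | ~d | (a & c)   [De Morgan]
⇔ (a & ~b) | ~d | (a & c)   [double negation]
⇔ (a | ~d | a) & (a | ~d | c) & (~b | ~d | a) & (~b | ~d | c)   [distribute | over &]
⇔ (a | ~d) & (~b | ~d | c)   [simplify]

(a | ~d) & (~b | ~d | c)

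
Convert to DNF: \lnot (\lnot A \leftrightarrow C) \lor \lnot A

C \land A \lor \lnot A

\lnot (\lnot A \leftrightarrow C) \lor \lnot A
≡ \lnot ((\lnot A \to C) \land (C \to \lnot A)) \lor \lnot A   [eliminate \leftrightarrow]
≡ \lnot ((\lnot \lnot A \lor C) \land (C \to \lnot A)) \lor \lnot A   [eliminate \to]
≡ \lnot ((\lnot \lnot A \lor C) \land (\lnot C \lor \lnot A)) \lor \lnot A   [eliminate \to]
≡ \lnot (\lnot \lnot A \lor C) \lor \lnot (\lnot C \lor \lnot A) \lor \lnot A   [De Morgan]
≡ \lnot \lnot \lnot A \land \lnot C \lor \lnot (\lnot C \lor \lnot A) \lor \lnot A   [De Morgan]
≡ \lnot A \land \lnot C \lor \lnot (\lnot C \lor \lnot A) \lor \lnot A   [double negation]
≡ \lnot A \land \lnot C \lor \lnot \lnot C \land \lnot \lnot A \lor \lnot A   [De Morgan]
≡ \lnot A \land \lnot C \lor C \land \lnot \lnot A \lor \lnot A   [double negation]
≡ \lnot A \land \lnot C \lor C \land A \lor \lnot A   [double negation]
≡ C \land A \lor \lnot A   [simplify]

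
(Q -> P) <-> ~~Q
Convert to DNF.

(Q -> P) <-> ~~Q
≡ ((Q -> P) -> ~~Q) & (~~Q -> (Q -> P))   (eliminate <->)
≡ (~(Q -> P) | ~~Q) & (~~Q -> (Q -> P))   (eliminate ->)
≡ (~(~Q | P) | ~~Q) & (~~Q -> (Q -> P))   (eliminate ->)
≡ (~(~Q | P) | ~~Q) & (~~~Q | (Q -> P))   (eliminate ->)
≡ (~(~Q | P) | ~~Q) & (~~~Q | ~Q | P)   (eliminate ->)
≡ ((~~Q & ~P) | ~~Q) & (~~~Q | ~Q | P)   (De Morgan)
≡ ((Q & ~P) | ~~Q) & (~~~Q | ~Q | P)   (double negation)
≡ ((Q & ~P) | Q) & (~~~Q | ~Q | P)   (double negation)
≡ ((Q & ~P) | Q) & (~Q | ~Q | P)   (double negation)
≡ (Q & ~P & ~Q) | (Q & ~P & ~Q) | (Q & ~P & P) | (Q & ~Q) | (Q & ~Q) | (Q & P)   (distribute & over |)
≡ Q & P   (simplify)

Q & P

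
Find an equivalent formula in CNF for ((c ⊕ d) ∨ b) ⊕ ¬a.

((c ⊕ d) ∨ b) ⊕ ¬a
= ((c ⊕ d) ∨ b ∨ ¬a) ∧ ¬(((c ⊕ d) ∨ b) ∧ ¬a)   [expand ⊕]
= (((c ∨ d) ∧ ¬(c ∧ d)) ∨ b ∨ ¬a) ∧ ¬(((c ⊕ d) ∨ b) ∧ ¬a)   [expand ⊕]
= (((c ∨ d) ∧ ¬(c ∧ d)) ∨ b ∨ ¬a) ∧ ¬((((c ∨ d) ∧ ¬(c ∧ d)) ∨ b) ∧ ¬a)   [expand ⊕]
= (((c ∨ d) ∧ (¬c ∨ ¬d)) ∨ b ∨ ¬a) ∧ ¬((((c ∨ d) ∧ ¬(c ∧ d)) ∨ b) ∧ ¬a)   [De Morgan]
= (((c ∨ d) ∧ (¬c ∨ ¬d)) ∨ b ∨ ¬a) ∧ (¬(((c ∨ d) ∧ ¬(c ∧ d)) ∨ b) ∨ ¬¬a)   [De Morgan]
= (((c ∨ d) ∧ (¬c ∨ ¬d)) ∨ b ∨ ¬a) ∧ ((¬((c ∨ d) ∧ ¬(c ∧ d)) ∧ ¬b) ∨ ¬¬a)   [De Morgan]
= (((c ∨ d) ∧ (¬c ∨ ¬d)) ∨ b ∨ ¬a) ∧ (((¬(c ∨ d) ∨ ¬¬(c ∧ d)) ∧ ¬b) ∨ ¬¬a)   [De Morgan]
= (((c ∨ d) ∧ (¬c ∨ ¬d)) ∨ b ∨ ¬a) ∧ ((((¬c ∧ ¬d) ∨ ¬¬(c ∧ d)) ∧ ¬b) ∨ ¬¬a)   [De Morgan]
= (((c ∨ d) ∧ (¬c ∨ ¬d)) ∨ b ∨ ¬a) ∧ ((((¬c ∧ ¬d) ∨ (c ∧ d)) ∧ ¬b) ∨ ¬¬a)   [double negation]
= (((c ∨ d) ∧ (¬c ∨ ¬d)) ∨ b ∨ ¬a) ∧ ((((¬c ∧ ¬d) ∨ (c ∧ d)) ∧ ¬b) ∨ a)   [double negation]
= (c ∨ d ∨ b ∨ ¬a) ∧ (¬c ∨ ¬d ∨ b ∨ ¬a) ∧ (¬c ∨ c ∨ a) ∧ (¬c ∨ d ∨ a) ∧ (¬d ∨ c ∨ a) ∧ (¬d ∨ d ∨ a) ∧ (¬b ∨ a)   [distribute ∨ over ∧]
= (c ∨ d ∨ b ∨ ¬a) ∧ (¬c ∨ ¬d ∨ b ∨ ¬a) ∧ (¬c ∨ d ∨ a) ∧ (¬d ∨ c ∨ a) ∧ (¬b ∨ a)   [simplify]

(c ∨ d ∨ b ∨ ¬a) ∧ (¬c ∨ ¬d ∨ b ∨ ¬a) ∧ (¬c ∨ d ∨ a) ∧ (¬d ∨ c ∨ a) ∧ (¬b ∨ a)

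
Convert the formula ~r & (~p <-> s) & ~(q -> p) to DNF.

~r & s & ~p & q

~r & (~p <-> s) & ~(q -> p)
≡ ~r & (~p -> s) & (s -> ~p) & ~(q -> p)   [eliminate <->]
≡ ~r & (~~p | s) & (s -> ~p) & ~(q -> p)   [eliminate ->]
≡ ~r & (~~p | s) & (~s | ~p) & ~(q -> p)   [eliminate ->]
≡ ~r & (~~p | s) & (~s | ~p) & ~(~q | p)   [eliminate ->]
≡ ~r & (p | s) & (~s | ~p) & ~(~q | p)   [double negation]
≡ ~r & (p | s) & (~s | ~p) & ~~q & ~p   [De Morgan]
≡ ~r & (p | s) & (~s | ~p) & q & ~p   [double negation]
≡ (~r & p & ~s & q & ~p) | (~r & p & ~p & q & ~p) | (~r & s & ~s & q & ~p) | (~r & s & ~p & q & ~p)   [distribute & over |]
≡ ~r & s & ~p & q   [simplify]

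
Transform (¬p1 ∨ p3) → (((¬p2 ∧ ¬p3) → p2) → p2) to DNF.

(¬p1 ∨ p3) → (((¬p2 ∧ ¬p3) → p2) → p2)
≡ ¬(¬p1 ∨ p3) ∨ (((¬p2 ∧ ¬p3) → p2) → p2)   [eliminate →]
≡ ¬(¬p1 ∨ p3) ∨ ¬((¬p2 ∧ ¬p3) → p2) ∨ p2   [eliminate →]
≡ ¬(¬p1 ∨ p3) ∨ ¬(¬(¬p2 ∧ ¬p3) ∨ p2) ∨ p2   [eliminate →]
≡ (¬¬p1 ∧ ¬p3) ∨ ¬(¬(¬p2 ∧ ¬p3) ∨ p2) ∨ p2   [De Morgan]
≡ (p1 ∧ ¬p3) ∨ ¬(¬(¬p2 ∧ ¬p3) ∨ p2) ∨ p2   [double negation]
≡ (p1 ∧ ¬p3) ∨ (¬¬(¬p2 ∧ ¬p3) ∧ ¬p2) ∨ p2   [De Morgan]
≡ (p1 ∧ ¬p3) ∨ (¬p2 ∧ ¬p3 ∧ ¬p2) ∨ p2   [double negation]
≡ (p1 ∧ ¬p3) ∨ (¬p2 ∧ ¬p3) ∨ p2   [simplify]

(p1 ∧ ¬p3) ∨ (¬p2 ∧ ¬p3) ∨ p2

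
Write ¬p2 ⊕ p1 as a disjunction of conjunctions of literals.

(¬p2 ∧ ¬p1) ∨ (p2 ∧ p1)

¬p2 ⊕ p1
⇔ (¬p2 ∧ ¬p1) ∨ (¬¬p2 ∧ p1)   (expand ⊕)
⇔ (¬p2 ∧ ¬p1) ∨ (p2 ∧ p1)   (double negation)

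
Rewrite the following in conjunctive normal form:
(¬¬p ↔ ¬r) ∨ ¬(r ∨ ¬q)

(¬p ∨ ¬r) ∧ (r ∨ p ∨ q)

(¬¬p ↔ ¬r) ∨ ¬(r ∨ ¬q)
⇔ ((¬¬p → ¬r) ∧ (¬r → ¬¬p)) ∨ ¬(r ∨ ¬q)   [eliminate ↔]
⇔ ((¬¬¬p ∨ ¬r) ∧ (¬r → ¬¬p)) ∨ ¬(r ∨ ¬q)   [eliminate →]
⇔ ((¬¬¬p ∨ ¬r) ∧ (¬¬r ∨ ¬¬p)) ∨ ¬(r ∨ ¬q)   [eliminate →]
⇔ ((¬p ∨ ¬r) ∧ (¬¬r ∨ ¬¬p)) ∨ ¬(r ∨ ¬q)   [double negation]
⇔ ((¬p ∨ ¬r) ∧ (r ∨ ¬¬p)) ∨ ¬(r ∨ ¬q)   [double negation]
⇔ ((¬p ∨ ¬r) ∧ (r ∨ p)) ∨ ¬(r ∨ ¬q)   [double negation]
⇔ ((¬p ∨ ¬r) ∧ (r ∨ p)) ∨ (¬r ∧ ¬¬q)   [De Morgan]
⇔ ((¬p ∨ ¬r) ∧ (r ∨ p)) ∨ (¬r ∧ q)   [double negation]
⇔ (¬p ∨ ¬r ∨ ¬r) ∧ (¬p ∨ ¬r ∨ q) ∧ (r ∨ p ∨ ¬r) ∧ (r ∨ p ∨ q)   [distribute ∨ over ∧]
⇔ (¬p ∨ ¬r) ∧ (r ∨ p ∨ q)   [simplify]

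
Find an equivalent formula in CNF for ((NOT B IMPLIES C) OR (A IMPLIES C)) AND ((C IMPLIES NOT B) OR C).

((NOT B IMPLIES C) OR (A IMPLIES C)) AND ((C IMPLIES NOT B) OR C)
⇔ (NOT NOT B OR C OR (A IMPLIES C)) AND ((C IMPLIES NOT B) OR C)   (eliminate IMPLIES)
⇔ (NOT NOT B OR C OR NOT A OR C) AND ((C IMPLIES NOT B) OR C)   (eliminate IMPLIES)
⇔ (NOT NOT B OR C OR NOT A OR C) AND (NOT C OR NOT B OR C)   (eliminate IMPLIES)
⇔ (B OR C OR NOT A OR C) AND (NOT C OR NOT B OR C)   (double negation)
⇔ B OR C OR NOT A   (simplify)

B OR C OR NOT A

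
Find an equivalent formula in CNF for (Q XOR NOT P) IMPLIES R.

(Q XOR NOT P) IMPLIES R
≡ NOT (Q XOR NOT P) OR R
≡ NOT ((Q OR NOT P) AND NOT (Q AND NOT P)) OR R
≡ NOT (Q OR NOT P) OR NOT NOT (Q AND NOT P) OR R
≡ (NOT Q AND NOT NOT P) OR NOT NOT (Q AND NOT P) OR R
≡ (NOT Q AND P) OR NOT NOT (Q AND NOT P) OR R
≡ (NOT Q AND P) OR (Q AND NOT P) OR R
≡ (NOT Q OR Q OR R) AND (NOT Q OR NOT P OR R) AND (P OR Q OR R) AND (P OR NOT P OR R)
≡ (NOT Q OR NOT P OR R) AND (P OR Q OR R)

(NOT Q OR NOT P OR R) AND (P OR Q OR R)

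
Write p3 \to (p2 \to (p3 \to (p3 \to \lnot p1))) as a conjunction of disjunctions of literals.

p3 \to (p2 \to (p3 \to (p3 \to \lnot p1)))
≡ \lnot p3 \lor (p2 \to (p3 \to (p3 \to \lnot p1)))   [eliminate \to]
≡ \lnot p3 \lor \lnot p2 \lor (p3 \to (p3 \to \lnot p1))   [eliminate \to]
≡ \lnot p3 \lor \lnot p2 \lor \lnot p3 \lor (p3 \to \lnot p1)   [eliminate \to]
≡ \lnot p3 \lor \lnot p2 \lor \lnot p3 \lor \lnot p3 \lor \lnot p1   [eliminate \to]
≡ \lnot p3 \lor \lnot p2 \lor \lnot p1   [simplify]

\lnot p3 \lor \lnot p2 \lor \lnot p1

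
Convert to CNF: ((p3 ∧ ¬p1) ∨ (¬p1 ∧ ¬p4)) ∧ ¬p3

((p3 ∧ ¬p1) ∨ (¬p1 ∧ ¬p4)) ∧ ¬p3
= (p3 ∨ ¬p1) ∧ (p3 ∨ ¬p4) ∧ (¬p1 ∨ ¬p1) ∧ (¬p1 ∨ ¬p4) ∧ ¬p3   (distribute ∨ over ∧)
= (p3 ∨ ¬p4) ∧ ¬p1 ∧ ¬p3   (simplify)

(p3 ∨ ¬p4) ∧ ¬p1 ∧ ¬p3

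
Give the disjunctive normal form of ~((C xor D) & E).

(~C & ~D) | (D & C) | ~E

~((C xor D) & E)
⇔ ~(((C & ~D) | (~C & D)) & E)   — expand xor
⇔ ~((C & ~D) | (~C & D)) | ~E   — De Morgan
⇔ (~(C & ~D) & ~(~C & D)) | ~E   — De Morgan
⇔ ((~C | ~~D) & ~(~C & D)) | ~E   — De Morgan
⇔ ((~C | D) & ~(~C & D)) | ~E   — double negation
⇔ ((~C | D) & (~~C | ~D)) | ~E   — De Morgan
⇔ ((~C | D) & (C | ~D)) | ~E   — double negation
⇔ (~C & C) | (~C & ~D) | (D & C) | (D & ~D) | ~E   — distribute & over |
⇔ (~C & ~D) | (D & C) | ~E   — simplify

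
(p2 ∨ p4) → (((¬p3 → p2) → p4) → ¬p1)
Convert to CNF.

(p2 ∨ p4) → (((¬p3 → p2) → p4) → ¬p1)
= ¬(p2 ∨ p4) ∨ (((¬p3 → p2) → p4) → ¬p1)
= ¬(p2 ∨ p4) ∨ ¬((¬p3 → p2) → p4) ∨ ¬p1
= ¬(p2 ∨ p4) ∨ ¬(¬(¬p3 → p2) ∨ p4) ∨ ¬p1
= ¬(p2 ∨ p4) ∨ ¬(¬(¬¬p3 ∨ p2) ∨ p4) ∨ ¬p1
= (¬p2 ∧ ¬p4) ∨ ¬(¬(¬¬p3 ∨ p2) ∨ p4) ∨ ¬p1
= (¬p2 ∧ ¬p4) ∨ (¬¬(¬¬p3 ∨ p2) ∧ ¬p4) ∨ ¬p1
= (¬p2 ∧ ¬p4) ∨ ((¬¬p3 ∨ p2) ∧ ¬p4) ∨ ¬p1
= (¬p2 ∧ ¬p4) ∨ ((p3 ∨ p2) ∧ ¬p4) ∨ ¬p1
= (¬p2 ∨ p3 ∨ p2 ∨ ¬p1) ∧ (¬p2 ∨ ¬p4 ∨ ¬p1) ∧ (¬p4 ∨ p3 ∨ p2 ∨ ¬p1) ∧ (¬p4 ∨ ¬p4 ∨ ¬p1)
= ¬p4 ∨ ¬p1

¬p4 ∨ ¬p1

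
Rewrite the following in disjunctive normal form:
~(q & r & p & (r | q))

~(q & r & p & (r | q))
⇔ ~q | ~r | ~p | ~(r | q)   (De Morgan)
⇔ ~q | ~r | ~p | (~r & ~q)   (De Morgan)
⇔ ~q | ~r | ~p   (simplify)

~q | ~r | ~p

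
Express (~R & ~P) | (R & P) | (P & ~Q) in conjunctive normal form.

(~R & ~P) | (R & P) | (P & ~Q)
≡ (~R | R | P) & (~R | R | ~Q) & (~R | P | P) & (~R | P | ~Q) & (~P | R | P) & (~P | R | ~Q) & (~P | P | P) & (~P | P | ~Q)   [distribute | over &]
≡ (~R | P) & (~P | R | ~Q)   [simplify]

(~R | P) & (~P | R | ~Q)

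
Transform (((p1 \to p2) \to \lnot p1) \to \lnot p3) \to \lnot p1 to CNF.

(\lnot p2 \lor \lnot p1) \land (p3 \lor \lnot p1)

(((p1 \to p2) \to \lnot p1) \to \lnot p3) \to \lnot p1
⇔ \lnot (((p1 \to p2) \to \lnot p1) \to \lnot p3) \lor \lnot p1   [eliminate \to]
⇔ \lnot (\lnot ((p1 \to p2) \to \lnot p1) \lor \lnot p3) \lor \lnot p1   [eliminate \to]
⇔ \lnot (\lnot (\lnot (p1 \to p2) \lor \lnot p1) \lor \lnot p3) \lor \lnot p1   [eliminate \to]
⇔ \lnot (\lnot (\lnot (\lnot p1 \lor p2) \lor \lnot p1) \lor \lnot p3) \lor \lnot p1   [eliminate \to]
⇔ (\lnot \lnot (\lnot (\lnot p1 \lor p2) \lor \lnot p1) \land \lnot \lnot p3) \lor \lnot p1   [De Morgan]
⇔ ((\lnot (\lnot p1 \lor p2) \lor \lnot p1) \land \lnot \lnot p3) \lor \lnot p1   [double negation]
⇔ (((\lnot \lnot p1 \land \lnot p2) \lor \lnot p1) \land \lnot \lnot p3) \lor \lnot p1   [De Morgan]
⇔ (((p1 \land \lnot p2) \lor \lnot p1) \land \lnot \lnot p3) \lor \lnot p1   [double negation]
⇔ (((p1 \land \lnot p2) \lor \lnot p1) \land p3) \lor \lnot p1   [double negation]
⇔ (p1 \lor \lnot p1 \lor \lnot p1) \land (\lnot p2 \lor \lnot p1 \lor \lnot p1) \land (p3 \lor \lnot p1)   [distribute \lor over \land]
⇔ (\lnot p2 \lor \lnot p1) \land (p3 \lor \lnot p1)   [simplify]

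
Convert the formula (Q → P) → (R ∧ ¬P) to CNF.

(Q ∨ R) ∧ ¬P

(Q → P) → (R ∧ ¬P)
≡ ¬(Q → P) ∨ (R ∧ ¬P)   (eliminate →)
≡ ¬(¬Q ∨ P) ∨ (R ∧ ¬P)   (eliminate →)
≡ (¬¬Q ∧ ¬P) ∨ (R ∧ ¬P)   (De Morgan)
≡ (Q ∧ ¬P) ∨ (R ∧ ¬P)   (double negation)
≡ (Q ∨ R) ∧ (Q ∨ ¬P) ∧ (¬P ∨ R) ∧ (¬P ∨ ¬P)   (distribute ∨ over ∧)
≡ (Q ∨ R) ∧ ¬P   (simplify)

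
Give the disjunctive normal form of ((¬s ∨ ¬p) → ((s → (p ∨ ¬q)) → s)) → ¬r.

¬s ∨ ¬r

((¬s ∨ ¬p) → ((s → (p ∨ ¬q)) → s)) → ¬r
⇔ ¬((¬s ∨ ¬p) → ((s → (p ∨ ¬q)) → s)) ∨ ¬r
⇔ ¬(¬(¬s ∨ ¬p) ∨ ((s → (p ∨ ¬q)) → s)) ∨ ¬r
⇔ ¬(¬(¬s ∨ ¬p) ∨ ¬(s → (p ∨ ¬q)) ∨ s) ∨ ¬r
⇔ ¬(¬(¬s ∨ ¬p) ∨ ¬(¬s ∨ p ∨ ¬q) ∨ s) ∨ ¬r
⇔ (¬¬(¬s ∨ ¬p) ∧ ¬¬(¬s ∨ p ∨ ¬q) ∧ ¬s) ∨ ¬r
⇔ ((¬s ∨ ¬p) ∧ ¬¬(¬s ∨ p ∨ ¬q) ∧ ¬s) ∨ ¬r
⇔ ((¬s ∨ ¬p) ∧ (¬s ∨ p ∨ ¬q) ∧ ¬s) ∨ ¬r
⇔ (¬s ∧ ¬s ∧ ¬s) ∨ (¬s ∧ p ∧ ¬s) ∨ (¬s ∧ ¬q ∧ ¬s) ∨ (¬p ∧ ¬s ∧ ¬s) ∨ (¬p ∧ p ∧ ¬s) ∨ (¬p ∧ ¬q ∧ ¬s) ∨ ¬r
⇔ ¬s ∨ ¬r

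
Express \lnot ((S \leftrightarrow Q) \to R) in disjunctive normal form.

\lnot ((S \leftrightarrow Q) \to R)
⇔ \lnot (\lnot (S \leftrightarrow Q) \lor R)   (eliminate \to)
⇔ \lnot (\lnot ((S \to Q) \land (Q \to S)) \lor R)   (eliminate \leftrightarrow)
⇔ \lnot (\lnot ((\lnot S \lor Q) \land (Q \to S)) \lor R)   (eliminate \to)
⇔ \lnot (\lnot ((\lnot S \lor Q) \land (\lnot Q \lor S)) \lor R)   (eliminate \to)
⇔ \lnot \lnot ((\lnot S \lor Q) \land (\lnot Q \lor S)) \land \lnot R   (De Morgan)
⇔ (\lnot S \lor Q) \land (\lnot Q \lor S) \land \lnot R   (double negation)
⇔ (\lnot S \land \lnot Q \land \lnot R) \lor (\lnot S \land S \land \lnot R) \lor (Q \land \lnot Q \land \lnot R) \lor (Q \land S \land \lnot R)   (distribute \land over \lor)
⇔ (\lnot S \land \lnot Q \land \lnot R) \lor (Q \land S \land \lnot R)   (simplify)

(\lnot S \land \lnot Q \land \lnot R) \lor (Q \land S \land \lnot R)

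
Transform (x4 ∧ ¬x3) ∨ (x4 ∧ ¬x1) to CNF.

x4 ∧ (¬x3 ∨ ¬x1)

(x4 ∧ ¬x3) ∨ (x4 ∧ ¬x1)
≡ (x4 ∨ x4) ∧ (x4 ∨ ¬x1) ∧ (¬x3 ∨ x4) ∧ (¬x3 ∨ ¬x1)   — distribute ∨ over ∧
≡ x4 ∧ (¬x3 ∨ ¬x1)   — simplify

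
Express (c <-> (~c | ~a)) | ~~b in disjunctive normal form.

(~a & c) | b

(c <-> (~c | ~a)) | ~~b
≡ ((c -> (~c | ~a)) & ((~c | ~a) -> c)) | ~~b
≡ ((~c | ~c | ~a) & ((~c | ~a) -> c)) | ~~b
≡ ((~c | ~c | ~a) & (~(~c | ~a) | c)) | ~~b
≡ ((~c | ~c | ~a) & ((~~c & ~~a) | c)) | ~~b
≡ ((~c | ~c | ~a) & ((c & ~~a) | c)) | ~~b
≡ ((~c | ~c | ~a) & ((c & a) | c)) | ~~b
≡ ((~c | ~c | ~a) & ((c & a) | c)) | b
≡ (~c & c & a) | (~c & c) | (~c & c & a) | (~c & c) | (~a & c & a) | (~a & c) | b
≡ (~a & c) | b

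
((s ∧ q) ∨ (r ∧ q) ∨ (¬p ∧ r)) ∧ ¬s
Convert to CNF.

(s ∨ r) ∧ (q ∨ r) ∧ (q ∨ ¬p) ∧ ¬s

((s ∧ q) ∨ (r ∧ q) ∨ (¬p ∧ r)) ∧ ¬s
≡ (s ∨ r ∨ ¬p) ∧ (s ∨ r ∨ r) ∧ (s ∨ q ∨ ¬p) ∧ (s ∨ q ∨ r) ∧ (q ∨ r ∨ ¬p) ∧ (q ∨ r ∨ r) ∧ (q ∨ q ∨ ¬p) ∧ (q ∨ q ∨ r) ∧ ¬s   (distribute ∨ over ∧)
≡ (s ∨ r) ∧ (q ∨ r) ∧ (q ∨ ¬p) ∧ ¬s   (simplify)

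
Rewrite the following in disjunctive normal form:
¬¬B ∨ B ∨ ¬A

B ∨ ¬A

¬¬B ∨ B ∨ ¬A
= B ∨ B ∨ ¬A   — double negation
= B ∨ ¬A   — simplify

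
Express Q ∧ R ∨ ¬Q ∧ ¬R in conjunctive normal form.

Q ∧ R ∨ ¬Q ∧ ¬R
≡ (Q ∨ ¬Q) ∧ (Q ∨ ¬R) ∧ (R ∨ ¬Q) ∧ (R ∨ ¬R)   — distribute ∨ over ∧
≡ (Q ∨ ¬R) ∧ (R ∨ ¬Q)   — simplify

(Q ∨ ¬R) ∧ (R ∨ ¬Q)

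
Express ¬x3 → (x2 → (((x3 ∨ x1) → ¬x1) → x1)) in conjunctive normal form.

x3 ∨ ¬x2 ∨ x1

¬x3 → (x2 → (((x3 ∨ x1) → ¬x1) → x1))
= ¬¬x3 ∨ (x2 → (((x3 ∨ x1) → ¬x1) → x1))   [eliminate →]
= ¬¬x3 ∨ ¬x2 ∨ (((x3 ∨ x1) → ¬x1) → x1)   [eliminate →]
= ¬¬x3 ∨ ¬x2 ∨ ¬((x3 ∨ x1) → ¬x1) ∨ x1   [eliminate →]
= ¬¬x3 ∨ ¬x2 ∨ ¬(¬(x3 ∨ x1) ∨ ¬x1) ∨ x1   [eliminate →]
= x3 ∨ ¬x2 ∨ ¬(¬(x3 ∨ x1) ∨ ¬x1) ∨ x1   [double negation]
= x3 ∨ ¬x2 ∨ (¬¬(x3 ∨ x1) ∧ ¬¬x1) ∨ x1   [De Morgan]
= x3 ∨ ¬x2 ∨ ((x3 ∨ x1) ∧ ¬¬x1) ∨ x1   [double negation]
= x3 ∨ ¬x2 ∨ ((x3 ∨ x1) ∧ x1) ∨ x1   [double negation]
= (x3 ∨ ¬x2 ∨ x3 ∨ x1 ∨ x1) ∧ (x3 ∨ ¬x2 ∨ x1 ∨ x1)   [distribute ∨ over ∧]
= x3 ∨ ¬x2 ∨ x1   [simplify]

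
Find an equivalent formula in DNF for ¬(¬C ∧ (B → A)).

¬(¬C ∧ (B → A))
= ¬(¬C ∧ (¬B ∨ A))   — eliminate →
= ¬¬C ∨ ¬(¬B ∨ A)   — De Morgan
= C ∨ ¬(¬B ∨ A)   — double negation
= C ∨ (¬¬B ∧ ¬A)   — De Morgan
= C ∨ (B ∧ ¬A)   — double negation

C ∨ (B ∧ ¬A)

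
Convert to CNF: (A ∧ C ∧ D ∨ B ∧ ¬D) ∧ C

(A ∧ C ∧ D ∨ B ∧ ¬D) ∧ C
≡ (A ∨ B) ∧ (A ∨ ¬D) ∧ (C ∨ B) ∧ (C ∨ ¬D) ∧ (D ∨ B) ∧ (D ∨ ¬D) ∧ C   (distribute ∨ over ∧)
≡ (A ∨ B) ∧ (A ∨ ¬D) ∧ (D ∨ B) ∧ C   (simplify)

(A ∨ B) ∧ (A ∨ ¬D) ∧ (D ∨ B) ∧ C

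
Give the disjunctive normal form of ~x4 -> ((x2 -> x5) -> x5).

~x4 -> ((x2 -> x5) -> x5)
⇔ ~~x4 | ((x2 -> x5) -> x5)
⇔ ~~x4 | ~(x2 -> x5) | x5
⇔ ~~x4 | ~(~x2 | x5) | x5
⇔ x4 | ~(~x2 | x5) | x5
⇔ x4 | (~~x2 & ~x5) | x5
⇔ x4 | (x2 & ~x5) | x5

x4 | (x2 & ~x5) | x5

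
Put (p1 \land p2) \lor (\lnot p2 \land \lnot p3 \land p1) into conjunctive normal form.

(p1 \land p2) \lor (\lnot p2 \land \lnot p3 \land p1)
≡ (p1 \lor \lnot p2) \land (p1 \lor \lnot p3) \land (p1 \lor p1) \land (p2 \lor \lnot p2) \land (p2 \lor \lnot p3) \land (p2 \lor p1)   [distribute \lor over \land]
≡ p1 \land (p2 \lor \lnot p3)   [simplify]

p1 \land (p2 \lor \lnot p3)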